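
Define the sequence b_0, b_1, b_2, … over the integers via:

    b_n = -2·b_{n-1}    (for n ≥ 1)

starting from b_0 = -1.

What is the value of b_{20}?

b_1 = -2·-1 = 2
b_2 = -2·2 = -4
b_3 = -2·-4 = 8
b_4 = -2·8 = -16
b_5 = -2·-16 = 32
b_6 = -2·32 = -64
b_7 = -2·-64 = 128
b_8 = -2·128 = -256
b_9 = -2·-256 = 512
b_10 = -2·512 = -1024
b_11 = -2·-1024 = 2048
b_12 = -2·2048 = -4096
b_13 = -2·-4096 = 8192
b_14 = -2·8192 = -16384
b_15 = -2·-16384 = 32768
b_16 = -2·32768 = -65536
b_17 = -2·-65536 = 131072
b_18 = -2·131072 = -262144
b_19 = -2·-262144 = 524288
b_20 = -2·524288 = -1048576

-1048576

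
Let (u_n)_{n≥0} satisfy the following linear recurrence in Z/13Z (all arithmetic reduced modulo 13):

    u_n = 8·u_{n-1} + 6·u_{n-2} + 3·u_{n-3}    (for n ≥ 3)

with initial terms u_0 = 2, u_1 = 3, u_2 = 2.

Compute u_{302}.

u_3 = 8·2 + 6·3 + 3·2 = 1
u_4 = 8·1 + 6·2 + 3·3 = 3
u_5 = 8·3 + 6·1 + 3·2 = 10
u_6 = 8·10 + 6·3 + 3·1 = 10
u_7 = 8·10 + 6·10 + 3·3 = 6
u_8 = 8·6 + 6·10 + 3·10 = 8
u_9 = 8·8 + 6·6 + 3·10 = 0
u_10 = 8·0 + 6·8 + 3·6 = 1
u_11 = 8·1 + 6·0 + 3·8 = 6
u_12 = 8·6 + 6·1 + 3·0 = 2
u_13 = 8·2 + 6·6 + 3·1 = 3
u_14 = 8·3 + 6·2 + 3·6 = 2
(u_12, u_13, u_14) = (2, 3, 2) = (u_0, u_1, u_2), so the sequence has period 12.
302 ≡ 2 (mod 12), hence u_302 = u_2 = 2.

2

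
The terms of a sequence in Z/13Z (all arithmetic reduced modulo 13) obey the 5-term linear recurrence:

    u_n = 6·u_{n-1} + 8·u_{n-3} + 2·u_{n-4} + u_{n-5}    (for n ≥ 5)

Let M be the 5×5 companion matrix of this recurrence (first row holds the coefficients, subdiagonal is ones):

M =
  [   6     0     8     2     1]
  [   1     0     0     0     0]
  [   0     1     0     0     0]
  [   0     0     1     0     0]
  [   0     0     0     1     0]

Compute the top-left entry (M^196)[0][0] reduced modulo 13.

3

(M^196)[0][0] is the top entry after applying M 196 times to the unit state (1, 0, 0, 0, 0). Equivalently it is h_{200} for the auxiliary sequence (h_n) obeying the same recurrence with h_4 = 1 and h_i = 0 for 0 ≤ i < 4:
h_5 = 6·1 + 0·0 + 8·0 + 2·0 + 1·0 = 6
h_6 = 6·6 + 0·1 + 8·0 + 2·0 + 1·0 = 10
h_7 = 6·10 + 0·6 + 8·1 + 2·0 + 1·0 = 3
h_8 = 6·3 + 0·10 + 8·6 + 2·1 + 1·0 = 3
h_9 = 6·3 + 0·3 + 8·10 + 2·6 + 1·1 = 7
h_10 = 6·7 + 0·3 + 8·3 + 2·10 + 1·6 = 1
Continuing the recurrence:
  h_11 = 7;  h_12 = 3;  h_13 = 4;  h_14 = 11;  h_15 = 1;  h_16 = 12
  h_17 = 2;  h_18 = 7;  h_19 = 8;  h_20 = 11;  h_21 = 8;  h_22 = 11
  h_23 = 8;  h_24 = 12;  h_25 = 5;  h_26 = 7;  h_27 = 9;  h_28 = 9
  h_29 = 2;  h_30 = 12;  h_31 = 0;  h_32 = 4;  h_33 = 3;  h_34 = 5
  h_35 = 9;  h_36 = 8;  h_37 = 7;  h_38 = 10;  h_39 = 4;  h_40 = 1
  h_41 = 4;  h_42 = 5;  h_43 = 4;  h_44 = 10;  h_45 = 5;  h_46 = 11
  h_47 = 3;  h_48 = 4;  h_49 = 2;  h_50 = 11;  h_51 = 11;  h_52 = 2
  h_53 = 4;  h_54 = 6;  h_55 = 7;  h_56 = 11;  h_57 = 7;  h_58 = 10
  h_59 = 12;  h_60 = 1;  h_61 = 7;  h_62 = 9;  h_63 = 5;  h_64 = 9
  h_65 = 11;  h_66 = 1;  h_67 = 6;  h_68 = 4;  h_69 = 11;  h_70 = 10
  h_71 = 1;  h_72 = 4;  h_73 = 0;  h_74 = 0;  h_75 = 5;  h_76 = 0
  h_77 = 4;  h_78 = 12;  h_79 = 4;  h_80 = 9;  h_81 = 2;  h_82 = 7
  h_83 = 4;  h_84 = 10;  h_85 = 12;  h_86 = 3;  h_87 = 9;  h_88 = 5
  h_89 = 10;  h_90 = 7;  h_91 = 12;  h_92 = 2;  h_93 = 2;  h_94 = 2
  h_95 = 7;  h_96 = 9;  h_97 = 11;  h_98 = 11;  h_99 = 11;  h_100 = 10
  h_101 = 10;  h_102 = 12;  h_103 = 3;  h_104 = 12;  h_105 = 3;  h_106 = 11
  h_107 = 11;  h_108 = 0;  h_109 = 2;  h_110 = 8;  h_111 = 3;  h_112 = 6
  h_113 = 0;  h_114 = 3;  h_115 = 2;  h_116 = 1;  h_117 = 10;  h_118 = 4
  h_119 = 0;  h_120 = 6;  h_121 = 11;  h_122 = 6;  h_123 = 10;  h_124 = 4
  h_125 = 9;  h_126 = 1;  h_127 = 12;  h_128 = 6;  h_129 = 1;  h_130 = 9
  h_131 = 10;  h_132 = 1;  h_133 = 8;  h_134 = 4;  h_135 = 9;  h_136 = 0
  h_137 = 10;  h_138 = 5;  h_139 = 0;  h_140 = 11;  h_141 = 9;  h_142 = 9
  h_143 = 4;  h_144 = 1;  h_145 = 3;  h_146 = 12;  h_147 = 6;  h_148 = 1
  h_149 = 5;  h_150 = 1;  h_151 = 12;  h_152 = 3;  h_153 = 11;  h_154 = 0
  h_155 = 10;  h_156 = 10;  h_157 = 7;  h_158 = 3;  h_159 = 1;  h_160 = 1
  h_161 = 2;  h_162 = 7;  h_163 = 3;  h_164 = 11;  h_165 = 10;  h_166 = 9
  h_167 = 12;  h_168 = 8;  h_169 = 8;  h_170 = 3;  h_171 = 11;  h_172 = 2
  h_173 = 8;  h_174 = 7;  h_175 = 5;  h_176 = 5;  h_177 = 0;  h_178 = 10
  h_179 = 0;  h_180 = 2;  h_181 = 6;  h_182 = 4;  h_183 = 11;  h_184 = 1
  h_185 = 0;  h_186 = 11;  h_187 = 9;  h_188 = 2;  h_189 = 10;  h_190 = 11
  h_191 = 7;  h_192 = 5;  h_193 = 10;  h_194 = 5;  h_195 = 4;  h_196 = 4
  h_197 = 11;  h_198 = 1
h_199 = 6·1 + 0·11 + 8·4 + 2·4 + 1·5 = 12
h_200 = 6·12 + 0·1 + 8·11 + 2·4 + 1·4 = 3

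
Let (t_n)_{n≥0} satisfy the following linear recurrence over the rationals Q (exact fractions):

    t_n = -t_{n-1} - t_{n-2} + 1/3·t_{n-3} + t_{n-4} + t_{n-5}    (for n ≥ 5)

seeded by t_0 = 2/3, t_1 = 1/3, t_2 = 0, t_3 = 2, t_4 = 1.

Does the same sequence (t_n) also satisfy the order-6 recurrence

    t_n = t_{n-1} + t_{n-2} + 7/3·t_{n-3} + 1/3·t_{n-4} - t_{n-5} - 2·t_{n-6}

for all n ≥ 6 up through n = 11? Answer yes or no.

yes

Terms t_0..t_11: 2/3, 1/3, 0, 2, 1, -2, 2, 7/3, -2, -2/3, 31/9, 8/9
n=6: candidate gives 2, actual t_6 = 2 ✓
n=7: candidate gives 7/3, actual t_7 = 7/3 ✓
n=8: candidate gives -2, actual t_8 = -2 ✓
n=9: candidate gives -2/3, actual t_9 = -2/3 ✓
n=10: candidate gives 31/9, actual t_10 = 31/9 ✓
n=11: candidate gives 8/9, actual t_11 = 8/9 ✓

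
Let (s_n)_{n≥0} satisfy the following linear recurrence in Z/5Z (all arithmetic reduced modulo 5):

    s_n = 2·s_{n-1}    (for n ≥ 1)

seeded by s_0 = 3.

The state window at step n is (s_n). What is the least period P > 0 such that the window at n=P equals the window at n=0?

n=0: window = (3)
n=1: window = (1)
n=2: window = (2)
n=3: window = (4)
n=4: window = (3)
window at n=4 equals window at n=0 → period = 4

4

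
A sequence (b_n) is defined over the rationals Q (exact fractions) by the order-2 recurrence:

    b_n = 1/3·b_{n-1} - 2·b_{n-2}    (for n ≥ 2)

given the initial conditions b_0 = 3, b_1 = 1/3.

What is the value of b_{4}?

b_2 = 1/3·1/3 + -2·3 = -53/9
b_3 = 1/3·-53/9 + -2·1/3 = -71/27
b_4 = 1/3·-71/27 + -2·-53/9 = 883/81

883/81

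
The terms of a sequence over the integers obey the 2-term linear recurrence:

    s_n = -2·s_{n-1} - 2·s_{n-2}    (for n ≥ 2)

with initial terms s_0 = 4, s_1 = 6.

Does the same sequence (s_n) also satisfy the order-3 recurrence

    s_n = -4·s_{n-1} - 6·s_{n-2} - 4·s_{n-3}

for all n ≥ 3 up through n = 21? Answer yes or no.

Terms s_0..s_21: 4, 6, -20, 28, -16, -24, 80, -112, 64, 96, -320, 448, -256, -384, 1280, -1792, 1024, 1536, -5120, 7168, -4096, -6144
n=3: candidate gives 28, actual s_3 = 28 ✓
n=4: candidate gives -16, actual s_4 = -16 ✓
n=5: candidate gives -24, actual s_5 = -24 ✓
n=6: candidate gives 80, actual s_6 = 80 ✓
n=7: candidate gives -112, actual s_7 = -112 ✓
n=8: candidate gives 64, actual s_8 = 64 ✓
n=9: candidate gives 96, actual s_9 = 96 ✓
n=10: candidate gives -320, actual s_10 = -320 ✓
n=11: candidate gives 448, actual s_11 = 448 ✓
n=12: candidate gives -256, actual s_12 = -256 ✓
n=13: candidate gives -384, actual s_13 = -384 ✓
n=14: candidate gives 1280, actual s_14 = 1280 ✓
n=15: candidate gives -1792, actual s_15 = -1792 ✓
n=16: candidate gives 1024, actual s_16 = 1024 ✓
n=17: candidate gives 1536, actual s_17 = 1536 ✓
n=18: candidate gives -5120, actual s_18 = -5120 ✓
n=19: candidate gives 7168, actual s_19 = 7168 ✓
n=20: candidate gives -4096, actual s_20 = -4096 ✓
n=21: candidate gives -6144, actual s_21 = -6144 ✓

yes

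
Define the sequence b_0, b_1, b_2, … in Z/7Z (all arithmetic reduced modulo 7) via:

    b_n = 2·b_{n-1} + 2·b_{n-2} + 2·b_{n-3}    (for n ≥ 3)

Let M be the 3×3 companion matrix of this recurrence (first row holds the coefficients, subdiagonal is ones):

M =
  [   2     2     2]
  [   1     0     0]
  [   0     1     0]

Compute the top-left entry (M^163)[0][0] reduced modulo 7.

(M^163)[0][0] is the top entry after applying M 163 times to the unit state (1, 0, 0). Equivalently it is h_{165} for the auxiliary sequence (h_n) obeying the same recurrence with h_2 = 1 and h_i = 0 for 0 ≤ i < 2:
h_3 = 2·1 + 2·0 + 2·0 = 2
h_4 = 2·2 + 2·1 + 2·0 = 6
h_5 = 2·6 + 2·2 + 2·1 = 4
h_6 = 2·4 + 2·6 + 2·2 = 3
h_7 = 2·3 + 2·4 + 2·6 = 5
h_8 = 2·5 + 2·3 + 2·4 = 3
h_9 = 2·3 + 2·5 + 2·3 = 1
h_10 = 2·1 + 2·3 + 2·5 = 4
h_11 = 2·4 + 2·1 + 2·3 = 2
h_12 = 2·2 + 2·4 + 2·1 = 0
h_13 = 2·0 + 2·2 + 2·4 = 5
h_14 = 2·5 + 2·0 + 2·2 = 0
h_15 = 2·0 + 2·5 + 2·0 = 3
h_16 = 2·3 + 2·0 + 2·5 = 2
h_17 = 2·2 + 2·3 + 2·0 = 3
h_18 = 2·3 + 2·2 + 2·3 = 2
h_19 = 2·2 + 2·3 + 2·2 = 0
h_20 = 2·0 + 2·2 + 2·3 = 3
h_21 = 2·3 + 2·0 + 2·2 = 3
h_22 = 2·3 + 2·3 + 2·0 = 5
h_23 = 2·5 + 2·3 + 2·3 = 1
h_24 = 2·1 + 2·5 + 2·3 = 4
h_25 = 2·4 + 2·1 + 2·5 = 6
h_26 = 2·6 + 2·4 + 2·1 = 1
h_27 = 2·1 + 2·6 + 2·4 = 1
h_28 = 2·1 + 2·1 + 2·6 = 2
h_29 = 2·2 + 2·1 + 2·1 = 1
h_30 = 2·1 + 2·2 + 2·1 = 1
h_31 = 2·1 + 2·1 + 2·2 = 1
h_32 = 2·1 + 2·1 + 2·1 = 6
h_33 = 2·6 + 2·1 + 2·1 = 2
h_34 = 2·2 + 2·6 + 2·1 = 4
h_35 = 2·4 + 2·2 + 2·6 = 3
h_36 = 2·3 + 2·4 + 2·2 = 4
h_37 = 2·4 + 2·3 + 2·4 = 1
h_38 = 2·1 + 2·4 + 2·3 = 2
h_39 = 2·2 + 2·1 + 2·4 = 0
h_40 = 2·0 + 2·2 + 2·1 = 6
h_41 = 2·6 + 2·0 + 2·2 = 2
h_42 = 2·2 + 2·6 + 2·0 = 2
h_43 = 2·2 + 2·2 + 2·6 = 6
h_44 = 2·6 + 2·2 + 2·2 = 6
h_45 = 2·6 + 2·6 + 2·2 = 0
h_46 = 2·0 + 2·6 + 2·6 = 3
h_47 = 2·3 + 2·0 + 2·6 = 4
h_48 = 2·4 + 2·3 + 2·0 = 0
h_49 = 2·0 + 2·4 + 2·3 = 0
h_50 = 2·0 + 2·0 + 2·4 = 1
(h_48, h_49, h_50) = (0, 0, 1) = (h_0, h_1, h_2), so the sequence has period 48.
165 ≡ 21 (mod 48), hence h_165 = h_21 = 3.

3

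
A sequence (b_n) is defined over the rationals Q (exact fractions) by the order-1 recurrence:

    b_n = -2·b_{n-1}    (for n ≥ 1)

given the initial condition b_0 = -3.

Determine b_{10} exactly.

-3072

b_1 = -2·-3 = 6
b_2 = -2·6 = -12
b_3 = -2·-12 = 24
b_4 = -2·24 = -48
b_5 = -2·-48 = 96
b_6 = -2·96 = -192
b_7 = -2·-192 = 384
b_8 = -2·384 = -768
b_9 = -2·-768 = 1536
b_10 = -2·1536 = -3072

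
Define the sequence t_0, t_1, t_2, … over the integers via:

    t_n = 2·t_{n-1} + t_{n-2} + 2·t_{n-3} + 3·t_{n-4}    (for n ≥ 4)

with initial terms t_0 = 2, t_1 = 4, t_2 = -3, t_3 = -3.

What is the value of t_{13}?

t_4 = 2·-3 + 1·-3 + 2·4 + 3·2 = 5
t_5 = 2·5 + 1·-3 + 2·-3 + 3·4 = 13
t_6 = 2·13 + 1·5 + 2·-3 + 3·-3 = 16
t_7 = 2·16 + 1·13 + 2·5 + 3·-3 = 46
t_8 = 2·46 + 1·16 + 2·13 + 3·5 = 149
t_9 = 2·149 + 1·46 + 2·16 + 3·13 = 415
t_10 = 2·415 + 1·149 + 2·46 + 3·16 = 1119
t_11 = 2·1119 + 1·415 + 2·149 + 3·46 = 3089
t_12 = 2·3089 + 1·1119 + 2·415 + 3·149 = 8574
t_13 = 2·8574 + 1·3089 + 2·1119 + 3·415 = 23720

23720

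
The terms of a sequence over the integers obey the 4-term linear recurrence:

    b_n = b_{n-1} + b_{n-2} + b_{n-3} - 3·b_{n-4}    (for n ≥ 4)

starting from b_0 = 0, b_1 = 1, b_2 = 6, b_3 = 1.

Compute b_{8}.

b_4 = 1·1 + 1·6 + 1·1 + -3·0 = 8
b_5 = 1·8 + 1·1 + 1·6 + -3·1 = 12
b_6 = 1·12 + 1·8 + 1·1 + -3·6 = 3
b_7 = 1·3 + 1·12 + 1·8 + -3·1 = 20
b_8 = 1·20 + 1·3 + 1·12 + -3·8 = 11

11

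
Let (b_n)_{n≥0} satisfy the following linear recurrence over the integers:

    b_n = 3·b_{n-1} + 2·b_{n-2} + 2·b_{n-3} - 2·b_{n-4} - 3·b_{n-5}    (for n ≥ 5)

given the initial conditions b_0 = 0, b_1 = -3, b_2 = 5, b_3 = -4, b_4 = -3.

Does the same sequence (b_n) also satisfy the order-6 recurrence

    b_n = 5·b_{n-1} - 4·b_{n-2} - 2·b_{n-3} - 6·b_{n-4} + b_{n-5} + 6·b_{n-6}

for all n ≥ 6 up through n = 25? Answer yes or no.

Terms b_0..b_25: 0, -3, 5, -4, -3, -1, -18, -69, -227, -844, -3085, -11205, -40812, -148647, -541273, -1971072, -7177817, -26138411, -95184524, -346620065, -1262237215, -4596510550, -16738461929, -60954087615, -221967873178, -808308985877
n=6: candidate gives -18, actual b_6 = -18 ✓
n=7: candidate gives -69, actual b_7 = -69 ✓
n=8: candidate gives -227, actual b_8 = -227 ✓
n=9: candidate gives -844, actual b_9 = -844 ✓
n=10: candidate gives -3085, actual b_10 = -3085 ✓
n=11: candidate gives -11205, actual b_11 = -11205 ✓
n=12: candidate gives -40812, actual b_12 = -40812 ✓
n=13: candidate gives -148647, actual b_13 = -148647 ✓
n=14: candidate gives -541273, actual b_14 = -541273 ✓
n=15: candidate gives -1971072, actual b_15 = -1971072 ✓
n=16: candidate gives -7177817, actual b_16 = -7177817 ✓
n=17: candidate gives -26138411, actual b_17 = -26138411 ✓
n=18: candidate gives -95184524, actual b_18 = -95184524 ✓
n=19: candidate gives -346620065, actual b_19 = -346620065 ✓
n=20: candidate gives -1262237215, actual b_20 = -1262237215 ✓
n=21: candidate gives -4596510550, actual b_21 = -4596510550 ✓
n=22: candidate gives -16738461929, actual b_22 = -16738461929 ✓
n=23: candidate gives -60954087615, actual b_23 = -60954087615 ✓
n=24: candidate gives -221967873178, actual b_24 = -221967873178 ✓
n=25: candidate gives -808308985877, actual b_25 = -808308985877 ✓

yes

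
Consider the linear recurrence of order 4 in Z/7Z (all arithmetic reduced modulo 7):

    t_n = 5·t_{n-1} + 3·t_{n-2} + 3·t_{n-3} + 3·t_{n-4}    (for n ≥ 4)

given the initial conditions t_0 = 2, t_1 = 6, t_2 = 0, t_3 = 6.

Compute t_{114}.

0

t_4 = 5·6 + 3·0 + 3·6 + 3·2 = 5
t_5 = 5·5 + 3·6 + 3·0 + 3·6 = 5
t_6 = 5·5 + 3·5 + 3·6 + 3·0 = 2
t_7 = 5·2 + 3·5 + 3·5 + 3·6 = 2
t_8 = 5·2 + 3·2 + 3·5 + 3·5 = 4
t_9 = 5·4 + 3·2 + 3·2 + 3·5 = 5
t_10 = 5·5 + 3·4 + 3·2 + 3·2 = 0
t_11 = 5·0 + 3·5 + 3·4 + 3·2 = 5
t_12 = 5·5 + 3·0 + 3·5 + 3·4 = 3
t_13 = 5·3 + 3·5 + 3·0 + 3·5 = 3
t_14 = 5·3 + 3·3 + 3·5 + 3·0 = 4
t_15 = 5·4 + 3·3 + 3·3 + 3·5 = 4
t_16 = 5·4 + 3·4 + 3·3 + 3·3 = 1
t_17 = 5·1 + 3·4 + 3·4 + 3·3 = 3
t_18 = 5·3 + 3·1 + 3·4 + 3·4 = 0
t_19 = 5·0 + 3·3 + 3·1 + 3·4 = 3
t_20 = 5·3 + 3·0 + 3·3 + 3·1 = 6
t_21 = 5·6 + 3·3 + 3·0 + 3·3 = 6
t_22 = 5·6 + 3·6 + 3·3 + 3·0 = 1
t_23 = 5·1 + 3·6 + 3·6 + 3·3 = 1
t_24 = 5·1 + 3·1 + 3·6 + 3·6 = 2
t_25 = 5·2 + 3·1 + 3·1 + 3·6 = 6
t_26 = 5·6 + 3·2 + 3·1 + 3·1 = 0
t_27 = 5·0 + 3·6 + 3·2 + 3·1 = 6
(t_24, t_25, t_26, t_27) = (2, 6, 0, 6) = (t_0, t_1, t_2, t_3), so the sequence has period 24.
114 ≡ 18 (mod 24), hence t_114 = t_18 = 0.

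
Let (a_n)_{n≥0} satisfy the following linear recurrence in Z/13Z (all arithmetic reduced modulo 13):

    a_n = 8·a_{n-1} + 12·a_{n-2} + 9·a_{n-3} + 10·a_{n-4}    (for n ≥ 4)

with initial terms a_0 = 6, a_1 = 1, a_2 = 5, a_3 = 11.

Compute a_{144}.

4

a_4 = 8·11 + 12·5 + 9·1 + 10·6 = 9
a_5 = 8·9 + 12·11 + 9·5 + 10·1 = 12
a_6 = 8·12 + 12·9 + 9·11 + 10·5 = 2
a_7 = 8·2 + 12·12 + 9·9 + 10·11 = 0
a_8 = 8·0 + 12·2 + 9·12 + 10·9 = 1
a_9 = 8·1 + 12·0 + 9·2 + 10·12 = 3
Continuing the recurrence:
  a_10 = 4;  a_11 = 12;  a_12 = 12;  a_13 = 7;  a_14 = 10;  a_15 = 2
  a_16 = 7;  a_17 = 6;  a_18 = 3;  a_19 = 10;  a_20 = 6;  a_21 = 8
  a_22 = 9;  a_23 = 10;  a_24 = 8;  a_25 = 7;  a_26 = 7;  a_27 = 0
  a_28 = 6;  a_29 = 12;  a_30 = 4;  a_31 = 9;  a_32 = 2;  a_33 = 7
  a_34 = 6;  a_35 = 6;  a_36 = 8;  a_37 = 0;  a_38 = 2;  a_39 = 5
  a_40 = 1;  a_41 = 8;  a_42 = 11;  a_43 = 9;  a_44 = 0;  a_45 = 1
  a_46 = 4;  a_47 = 4;  a_48 = 11;  a_49 = 0;  a_50 = 0;  a_51 = 9
  a_52 = 0;  a_53 = 4;  a_54 = 9;  a_55 = 2;  a_56 = 4;  a_57 = 8
  a_58 = 12;  a_59 = 1;  a_60 = 4;  a_61 = 11;  a_62 = 5;  a_63 = 10
  a_64 = 6;  a_65 = 11;  a_66 = 1;  a_67 = 8;  a_68 = 1;  a_69 = 2
  a_70 = 6;  a_71 = 5;  a_72 = 10;  a_73 = 6;  a_74 = 0;  a_75 = 4
  a_76 = 4;  a_77 = 10;  a_78 = 8;  a_79 = 0;  a_80 = 5;  a_81 = 4
  a_82 = 3;  a_83 = 0;  a_84 = 5;  a_85 = 3;  a_86 = 10;  a_87 = 5
  a_88 = 3;  a_89 = 9;  a_90 = 6;  a_91 = 12;  a_92 = 6;  a_93 = 11
  a_94 = 3;  a_95 = 5;  a_96 = 1;  a_97 = 10;  a_98 = 11;  a_99 = 7
  a_100 = 2;  a_101 = 0;  a_102 = 2;  a_103 = 0;  a_104 = 5;  a_105 = 6
  a_106 = 11;  a_107 = 10;  a_108 = 4;  a_109 = 12;  a_110 = 6;  a_111 = 3
  a_112 = 10;  a_113 = 4;  a_114 = 5;  a_115 = 0;  a_116 = 1;  a_117 = 2
  a_118 = 0;  a_119 = 7;  a_120 = 6;  a_121 = 9;  a_122 = 12;  a_123 = 3
  a_124 = 10;  a_125 = 2;  a_126 = 10;  a_127 = 3;  a_128 = 2;  a_129 = 6
  a_130 = 4;  a_131 = 9;  a_132 = 12;  a_133 = 1;  a_134 = 0;  a_135 = 2
  a_136 = 2;  a_137 = 11;  a_138 = 0;  a_139 = 1;  a_140 = 10;  a_141 = 7
  a_142 = 3
a_143 = 8·3 + 12·7 + 9·10 + 10·1 = 0
a_144 = 8·0 + 12·3 + 9·7 + 10·10 = 4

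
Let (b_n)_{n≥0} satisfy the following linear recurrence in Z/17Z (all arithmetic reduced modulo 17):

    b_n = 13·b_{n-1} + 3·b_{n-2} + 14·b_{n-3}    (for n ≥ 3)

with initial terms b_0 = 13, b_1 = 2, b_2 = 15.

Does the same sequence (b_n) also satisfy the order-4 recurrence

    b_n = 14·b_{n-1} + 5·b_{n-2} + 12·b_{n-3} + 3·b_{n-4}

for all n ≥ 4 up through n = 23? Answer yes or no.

Terms b_0..b_23: 13, 2, 15, 9, 3, 4, 0, 3, 10, 3, 9, 11, 8, 8, 10, 11, 13, 2, 15, 9, 3, 4, 0, 3
n=4: candidate gives 9, actual b_4 = 3 ✗

no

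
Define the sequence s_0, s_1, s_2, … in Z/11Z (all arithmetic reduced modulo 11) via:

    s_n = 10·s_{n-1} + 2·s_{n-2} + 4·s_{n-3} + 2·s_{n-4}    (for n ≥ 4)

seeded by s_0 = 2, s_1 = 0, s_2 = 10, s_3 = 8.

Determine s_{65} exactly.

s_4 = 10·8 + 2·10 + 4·0 + 2·2 = 5
s_5 = 10·5 + 2·8 + 4·10 + 2·0 = 7
s_6 = 10·7 + 2·5 + 4·8 + 2·10 = 0
s_7 = 10·0 + 2·7 + 4·5 + 2·8 = 6
s_8 = 10·6 + 2·0 + 4·7 + 2·5 = 10
s_9 = 10·10 + 2·6 + 4·0 + 2·7 = 5
s_10 = 10·5 + 2·10 + 4·6 + 2·0 = 6
s_11 = 10·6 + 2·5 + 4·10 + 2·6 = 1
s_12 = 10·1 + 2·6 + 4·5 + 2·10 = 7
s_13 = 10·7 + 2·1 + 4·6 + 2·5 = 7
s_14 = 10·7 + 2·7 + 4·1 + 2·6 = 1
s_15 = 10·1 + 2·7 + 4·7 + 2·1 = 10
s_16 = 10·10 + 2·1 + 4·7 + 2·7 = 1
s_17 = 10·1 + 2·10 + 4·1 + 2·7 = 4
s_18 = 10·4 + 2·1 + 4·10 + 2·1 = 7
s_19 = 10·7 + 2·4 + 4·1 + 2·10 = 3
s_20 = 10·3 + 2·7 + 4·4 + 2·1 = 7
s_21 = 10·7 + 2·3 + 4·7 + 2·4 = 2
s_22 = 10·2 + 2·7 + 4·3 + 2·7 = 5
s_23 = 10·5 + 2·2 + 4·7 + 2·3 = 0
s_24 = 10·0 + 2·5 + 4·2 + 2·7 = 10
s_25 = 10·10 + 2·0 + 4·5 + 2·2 = 3
s_26 = 10·3 + 2·10 + 4·0 + 2·5 = 5
s_27 = 10·5 + 2·3 + 4·10 + 2·0 = 8
s_28 = 10·8 + 2·5 + 4·3 + 2·10 = 1
s_29 = 10·1 + 2·8 + 4·5 + 2·3 = 8
s_30 = 10·8 + 2·1 + 4·8 + 2·5 = 3
s_31 = 10·3 + 2·8 + 4·1 + 2·8 = 0
s_32 = 10·0 + 2·3 + 4·8 + 2·1 = 7
s_33 = 10·7 + 2·0 + 4·3 + 2·8 = 10
s_34 = 10·10 + 2·7 + 4·0 + 2·3 = 10
s_35 = 10·10 + 2·10 + 4·7 + 2·0 = 5
s_36 = 10·5 + 2·10 + 4·10 + 2·7 = 3
s_37 = 10·3 + 2·5 + 4·10 + 2·10 = 1
s_38 = 10·1 + 2·3 + 4·5 + 2·10 = 1
s_39 = 10·1 + 2·1 + 4·3 + 2·5 = 1
s_40 = 10·1 + 2·1 + 4·1 + 2·3 = 0
s_41 = 10·0 + 2·1 + 4·1 + 2·1 = 8
s_42 = 10·8 + 2·0 + 4·1 + 2·1 = 9
s_43 = 10·9 + 2·8 + 4·0 + 2·1 = 9
s_44 = 10·9 + 2·9 + 4·8 + 2·0 = 8
s_45 = 10·8 + 2·9 + 4·9 + 2·8 = 7
s_46 = 10·7 + 2·8 + 4·9 + 2·9 = 8
s_47 = 10·8 + 2·7 + 4·8 + 2·9 = 1
s_48 = 10·1 + 2·8 + 4·7 + 2·8 = 4
s_49 = 10·4 + 2·1 + 4·8 + 2·7 = 0
s_50 = 10·0 + 2·4 + 4·1 + 2·8 = 6
s_51 = 10·6 + 2·0 + 4·4 + 2·1 = 1
s_52 = 10·1 + 2·6 + 4·0 + 2·4 = 8
s_53 = 10·8 + 2·1 + 4·6 + 2·0 = 7
s_54 = 10·7 + 2·8 + 4·1 + 2·6 = 3
s_55 = 10·3 + 2·7 + 4·8 + 2·1 = 1
s_56 = 10·1 + 2·3 + 4·7 + 2·8 = 5
s_57 = 10·5 + 2·1 + 4·3 + 2·7 = 1
s_58 = 10·1 + 2·5 + 4·1 + 2·3 = 8
s_59 = 10·8 + 2·1 + 4·5 + 2·1 = 5
s_60 = 10·5 + 2·8 + 4·1 + 2·5 = 3
s_61 = 10·3 + 2·5 + 4·8 + 2·1 = 8
s_62 = 10·8 + 2·3 + 4·5 + 2·8 = 1
s_63 = 10·1 + 2·8 + 4·3 + 2·5 = 4
s_64 = 10·4 + 2·1 + 4·8 + 2·3 = 3
s_65 = 10·3 + 2·4 + 4·1 + 2·8 = 3

3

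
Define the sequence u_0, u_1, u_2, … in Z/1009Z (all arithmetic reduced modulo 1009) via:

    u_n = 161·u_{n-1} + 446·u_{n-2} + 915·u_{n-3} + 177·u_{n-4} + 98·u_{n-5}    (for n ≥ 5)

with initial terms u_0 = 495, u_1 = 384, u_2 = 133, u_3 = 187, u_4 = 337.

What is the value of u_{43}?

u_5 = 161·337 + 446·187 + 915·133 + 177·384 + 98·495 = 484
u_6 = 161·484 + 446·337 + 915·187 + 177·133 + 98·384 = 400
u_7 = 161·400 + 446·484 + 915·337 + 177·187 + 98·133 = 91
u_8 = 161·91 + 446·400 + 915·484 + 177·337 + 98·187 = 523
u_9 = 161·523 + 446·91 + 915·400 + 177·484 + 98·337 = 47
u_10 = 161·47 + 446·523 + 915·91 + 177·400 + 98·484 = 380
u_11 = 161·380 + 446·47 + 915·523 + 177·91 + 98·400 = 504
u_12 = 161·504 + 446·380 + 915·47 + 177·523 + 98·91 = 599
u_13 = 161·599 + 446·504 + 915·380 + 177·47 + 98·523 = 1007
u_14 = 161·1007 + 446·599 + 915·504 + 177·380 + 98·47 = 730
u_15 = 161·730 + 446·1007 + 915·599 + 177·504 + 98·380 = 115
u_16 = 161·115 + 446·730 + 915·1007 + 177·599 + 98·504 = 243
u_17 = 161·243 + 446·115 + 915·730 + 177·1007 + 98·599 = 430
u_18 = 161·430 + 446·243 + 915·115 + 177·730 + 98·1007 = 175
u_19 = 161·175 + 446·430 + 915·243 + 177·115 + 98·730 = 434
u_20 = 161·434 + 446·175 + 915·430 + 177·243 + 98·115 = 345
u_21 = 161·345 + 446·434 + 915·175 + 177·430 + 98·243 = 622
u_22 = 161·622 + 446·345 + 915·434 + 177·175 + 98·430 = 784
u_23 = 161·784 + 446·622 + 915·345 + 177·434 + 98·175 = 25
u_24 = 161·25 + 446·784 + 915·622 + 177·345 + 98·434 = 263
u_25 = 161·263 + 446·25 + 915·784 + 177·622 + 98·345 = 603
u_26 = 161·603 + 446·263 + 915·25 + 177·784 + 98·622 = 83
u_27 = 161·83 + 446·603 + 915·263 + 177·25 + 98·784 = 821
u_28 = 161·821 + 446·83 + 915·603 + 177·263 + 98·25 = 78
u_29 = 161·78 + 446·821 + 915·83 + 177·603 + 98·263 = 945
u_30 = 161·945 + 446·78 + 915·821 + 177·83 + 98·603 = 915
u_31 = 161·915 + 446·945 + 915·78 + 177·821 + 98·83 = 532
u_32 = 161·532 + 446·915 + 915·945 + 177·78 + 98·821 = 730
u_33 = 161·730 + 446·532 + 915·915 + 177·945 + 98·78 = 750
u_34 = 161·750 + 446·730 + 915·532 + 177·915 + 98·945 = 82
u_35 = 161·82 + 446·750 + 915·730 + 177·532 + 98·915 = 794
u_36 = 161·794 + 446·82 + 915·750 + 177·730 + 98·532 = 804
u_37 = 161·804 + 446·794 + 915·82 + 177·750 + 98·730 = 84
u_38 = 161·84 + 446·804 + 915·794 + 177·82 + 98·750 = 48
u_39 = 161·48 + 446·84 + 915·804 + 177·794 + 98·82 = 137
u_40 = 161·137 + 446·48 + 915·84 + 177·804 + 98·794 = 412
u_41 = 161·412 + 446·137 + 915·48 + 177·84 + 98·804 = 656
u_42 = 161·656 + 446·412 + 915·137 + 177·48 + 98·84 = 608
u_43 = 161·608 + 446·656 + 915·412 + 177·137 + 98·48 = 296

296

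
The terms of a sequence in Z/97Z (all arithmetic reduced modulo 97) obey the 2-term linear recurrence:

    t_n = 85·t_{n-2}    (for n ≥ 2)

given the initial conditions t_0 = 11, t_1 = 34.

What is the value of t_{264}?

49

t_2 = 0·34 + 85·11 = 62
t_3 = 0·62 + 85·34 = 77
t_4 = 0·77 + 85·62 = 32
t_5 = 0·32 + 85·77 = 46
t_6 = 0·46 + 85·32 = 4
t_7 = 0·4 + 85·46 = 30
t_8 = 0·30 + 85·4 = 49
t_9 = 0·49 + 85·30 = 28
t_10 = 0·28 + 85·49 = 91
t_11 = 0·91 + 85·28 = 52
t_12 = 0·52 + 85·91 = 72
t_13 = 0·72 + 85·52 = 55
t_14 = 0·55 + 85·72 = 9
t_15 = 0·9 + 85·55 = 19
t_16 = 0·19 + 85·9 = 86
t_17 = 0·86 + 85·19 = 63
t_18 = 0·63 + 85·86 = 35
t_19 = 0·35 + 85·63 = 20
t_20 = 0·20 + 85·35 = 65
t_21 = 0·65 + 85·20 = 51
t_22 = 0·51 + 85·65 = 93
t_23 = 0·93 + 85·51 = 67
t_24 = 0·67 + 85·93 = 48
t_25 = 0·48 + 85·67 = 69
t_26 = 0·69 + 85·48 = 6
t_27 = 0·6 + 85·69 = 45
t_28 = 0·45 + 85·6 = 25
t_29 = 0·25 + 85·45 = 42
t_30 = 0·42 + 85·25 = 88
t_31 = 0·88 + 85·42 = 78
t_32 = 0·78 + 85·88 = 11
t_33 = 0·11 + 85·78 = 34
(t_32, t_33) = (11, 34) = (t_0, t_1), so the sequence has period 32.
264 ≡ 8 (mod 32), hence t_264 = t_8 = 49.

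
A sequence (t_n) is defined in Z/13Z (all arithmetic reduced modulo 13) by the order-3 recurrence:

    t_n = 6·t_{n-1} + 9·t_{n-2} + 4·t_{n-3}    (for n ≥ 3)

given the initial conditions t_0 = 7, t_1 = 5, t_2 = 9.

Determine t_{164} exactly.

t_3 = 6·9 + 9·5 + 4·7 = 10
t_4 = 6·10 + 9·9 + 4·5 = 5
t_5 = 6·5 + 9·10 + 4·9 = 0
t_6 = 6·0 + 9·5 + 4·10 = 7
t_7 = 6·7 + 9·0 + 4·5 = 10
t_8 = 6·10 + 9·7 + 4·0 = 6
Continuing the recurrence:
  t_9 = 11;  t_10 = 4;  t_11 = 4;  t_12 = 0;  t_13 = 0;  t_14 = 3
  t_15 = 5;  t_16 = 5;  t_17 = 9;  t_18 = 2;  t_19 = 9;  t_20 = 4
  t_21 = 9;  t_22 = 9;  t_23 = 8;  t_24 = 9;  t_25 = 6;  t_26 = 6
  t_27 = 9;  t_28 = 2;  t_29 = 0;  t_30 = 2;  t_31 = 7;  t_32 = 8
  t_33 = 2;  t_34 = 8;  t_35 = 7;  t_36 = 5;  t_37 = 8;  t_38 = 4
  t_39 = 12;  t_40 = 10;  t_41 = 2;  t_42 = 7;  t_43 = 9;  t_44 = 8
  t_45 = 1;  t_46 = 10;  t_47 = 10;  t_48 = 11;  t_49 = 1;  t_50 = 2
  t_51 = 0;  t_52 = 9;  t_53 = 10;  t_54 = 11;  t_55 = 10;  t_56 = 4
  t_57 = 2;  t_58 = 10;  t_59 = 3;  t_60 = 12;  t_61 = 9;  t_62 = 5
  t_63 = 3;  t_64 = 8;  t_65 = 4;  t_66 = 4;  t_67 = 1;  t_68 = 6
  t_69 = 9;  t_70 = 8;  t_71 = 10;  t_72 = 12;  t_73 = 12;  t_74 = 12
  t_75 = 7;  t_76 = 3;  t_77 = 12;  t_78 = 10;  t_79 = 11;  t_80 = 9
  t_81 = 11;  t_82 = 9;  t_83 = 7;  t_84 = 11;  t_85 = 9;  t_86 = 12
  t_87 = 2;  t_88 = 0;  t_89 = 1;  t_90 = 1;  t_91 = 2;  t_92 = 12
  t_93 = 3;  t_94 = 4;  t_95 = 8;  t_96 = 5;  t_97 = 1;  t_98 = 5
  t_99 = 7;  t_100 = 0;  t_101 = 5;  t_102 = 6;  t_103 = 3;  t_104 = 1
  t_105 = 5;  t_106 = 12;  t_107 = 4;  t_108 = 9;  t_109 = 8;  t_110 = 2
  t_111 = 3;  t_112 = 3;  t_113 = 1;  t_114 = 6;  t_115 = 5;  t_116 = 10
  t_117 = 12;  t_118 = 0;  t_119 = 5;  t_120 = 0;  t_121 = 6;  t_122 = 4
  t_123 = 0;  t_124 = 8;  t_125 = 12;  t_126 = 1;  t_127 = 3;  t_128 = 10
  t_129 = 0;  t_130 = 11;  t_131 = 2;  t_132 = 7;  t_133 = 0;  t_134 = 6
  t_135 = 12;  t_136 = 9;  t_137 = 4;  t_138 = 10;  t_139 = 2;  t_140 = 1
  t_141 = 12;  t_142 = 11;  t_143 = 9;  t_144 = 6;  t_145 = 5;  t_146 = 3
  t_147 = 9;  t_148 = 10;  t_149 = 10;  t_150 = 4;  t_151 = 11;  t_152 = 12
  t_153 = 5;  t_154 = 0;  t_155 = 2;  t_156 = 6;  t_157 = 2;  t_158 = 9
  t_159 = 5;  t_160 = 2;  t_161 = 2;  t_162 = 11
t_163 = 6·11 + 9·2 + 4·2 = 1
t_164 = 6·1 + 9·11 + 4·2 = 9

9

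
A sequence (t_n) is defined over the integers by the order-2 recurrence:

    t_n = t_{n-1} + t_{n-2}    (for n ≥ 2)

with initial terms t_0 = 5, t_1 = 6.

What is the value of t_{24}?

t_2 = 1·6 + 1·5 = 11
t_3 = 1·11 + 1·6 = 17
t_4 = 1·17 + 1·11 = 28
t_5 = 1·28 + 1·17 = 45
t_6 = 1·45 + 1·28 = 73
t_7 = 1·73 + 1·45 = 118
t_8 = 1·118 + 1·73 = 191
t_9 = 1·191 + 1·118 = 309
t_10 = 1·309 + 1·191 = 500
t_11 = 1·500 + 1·309 = 809
t_12 = 1·809 + 1·500 = 1309
t_13 = 1·1309 + 1·809 = 2118
t_14 = 1·2118 + 1·1309 = 3427
t_15 = 1·3427 + 1·2118 = 5545
t_16 = 1·5545 + 1·3427 = 8972
t_17 = 1·8972 + 1·5545 = 14517
t_18 = 1·14517 + 1·8972 = 23489
t_19 = 1·23489 + 1·14517 = 38006
t_20 = 1·38006 + 1·23489 = 61495
t_21 = 1·61495 + 1·38006 = 99501
t_22 = 1·99501 + 1·61495 = 160996
t_23 = 1·160996 + 1·99501 = 260497
t_24 = 1·260497 + 1·160996 = 421493

421493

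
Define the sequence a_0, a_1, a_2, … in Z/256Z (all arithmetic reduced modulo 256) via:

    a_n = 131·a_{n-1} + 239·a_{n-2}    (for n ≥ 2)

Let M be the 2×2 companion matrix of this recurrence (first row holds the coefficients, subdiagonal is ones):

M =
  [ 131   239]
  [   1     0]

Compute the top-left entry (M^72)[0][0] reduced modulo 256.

(M^72)[0][0] is the top entry after applying M 72 times to the unit state (1, 0). Equivalently it is h_{73} for the auxiliary sequence (h_n) obeying the same recurrence with h_1 = 1 and h_i = 0 for 0 ≤ i < 1:
h_2 = 131·1 + 239·0 = 131
h_3 = 131·131 + 239·1 = 248
h_4 = 131·248 + 239·131 = 53
h_5 = 131·53 + 239·248 = 167
h_6 = 131·167 + 239·53 = 240
h_7 = 131·240 + 239·167 = 185
h_8 = 131·185 + 239·240 = 187
h_9 = 131·187 + 239·185 = 104
h_10 = 131·104 + 239·187 = 205
h_11 = 131·205 + 239·104 = 255
h_12 = 131·255 + 239·205 = 224
h_13 = 131·224 + 239·255 = 177
h_14 = 131·177 + 239·224 = 179
h_15 = 131·179 + 239·177 = 216
h_16 = 131·216 + 239·179 = 165
h_17 = 131·165 + 239·216 = 23
h_18 = 131·23 + 239·165 = 208
h_19 = 131·208 + 239·23 = 233
h_20 = 131·233 + 239·208 = 107
h_21 = 131·107 + 239·233 = 72
h_22 = 131·72 + 239·107 = 189
h_23 = 131·189 + 239·72 = 239
h_24 = 131·239 + 239·189 = 192
h_25 = 131·192 + 239·239 = 97
h_26 = 131·97 + 239·192 = 227
h_27 = 131·227 + 239·97 = 184
h_28 = 131·184 + 239·227 = 21
h_29 = 131·21 + 239·184 = 135
h_30 = 131·135 + 239·21 = 176
h_31 = 131·176 + 239·135 = 25
h_32 = 131·25 + 239·176 = 27
h_33 = 131·27 + 239·25 = 40
h_34 = 131·40 + 239·27 = 173
h_35 = 131·173 + 239·40 = 223
h_36 = 131·223 + 239·173 = 160
h_37 = 131·160 + 239·223 = 17
h_38 = 131·17 + 239·160 = 19
h_39 = 131·19 + 239·17 = 152
h_40 = 131·152 + 239·19 = 133
h_41 = 131·133 + 239·152 = 247
h_42 = 131·247 + 239·133 = 144
h_43 = 131·144 + 239·247 = 73
h_44 = 131·73 + 239·144 = 203
h_45 = 131·203 + 239·73 = 8
h_46 = 131·8 + 239·203 = 157
h_47 = 131·157 + 239·8 = 207
h_48 = 131·207 + 239·157 = 128
h_49 = 131·128 + 239·207 = 193
h_50 = 131·193 + 239·128 = 67
h_51 = 131·67 + 239·193 = 120
h_52 = 131·120 + 239·67 = 245
h_53 = 131·245 + 239·120 = 103
h_54 = 131·103 + 239·245 = 112
h_55 = 131·112 + 239·103 = 121
h_56 = 131·121 + 239·112 = 123
h_57 = 131·123 + 239·121 = 232
h_58 = 131·232 + 239·123 = 141
h_59 = 131·141 + 239·232 = 191
h_60 = 131·191 + 239·141 = 96
h_61 = 131·96 + 239·191 = 113
h_62 = 131·113 + 239·96 = 115
h_63 = 131·115 + 239·113 = 88
h_64 = 131·88 + 239·115 = 101
h_65 = 131·101 + 239·88 = 215
h_66 = 131·215 + 239·101 = 80
h_67 = 131·80 + 239·215 = 169
h_68 = 131·169 + 239·80 = 43
h_69 = 131·43 + 239·169 = 200
h_70 = 131·200 + 239·43 = 125
h_71 = 131·125 + 239·200 = 175
h_72 = 131·175 + 239·125 = 64
h_73 = 131·64 + 239·175 = 33

33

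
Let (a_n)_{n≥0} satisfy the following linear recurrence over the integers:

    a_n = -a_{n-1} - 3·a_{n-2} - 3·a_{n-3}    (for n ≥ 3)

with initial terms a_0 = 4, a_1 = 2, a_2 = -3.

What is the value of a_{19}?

-83655

a_3 = -1·-3 + -3·2 + -3·4 = -15
a_4 = -1·-15 + -3·-3 + -3·2 = 18
a_5 = -1·18 + -3·-15 + -3·-3 = 36
a_6 = -1·36 + -3·18 + -3·-15 = -45
a_7 = -1·-45 + -3·36 + -3·18 = -117
a_8 = -1·-117 + -3·-45 + -3·36 = 144
a_9 = -1·144 + -3·-117 + -3·-45 = 342
a_10 = -1·342 + -3·144 + -3·-117 = -423
a_11 = -1·-423 + -3·342 + -3·144 = -1035
a_12 = -1·-1035 + -3·-423 + -3·342 = 1278
a_13 = -1·1278 + -3·-1035 + -3·-423 = 3096
a_14 = -1·3096 + -3·1278 + -3·-1035 = -3825
a_15 = -1·-3825 + -3·3096 + -3·1278 = -9297
a_16 = -1·-9297 + -3·-3825 + -3·3096 = 11484
a_17 = -1·11484 + -3·-9297 + -3·-3825 = 27882
a_18 = -1·27882 + -3·11484 + -3·-9297 = -34443
a_19 = -1·-34443 + -3·27882 + -3·11484 = -83655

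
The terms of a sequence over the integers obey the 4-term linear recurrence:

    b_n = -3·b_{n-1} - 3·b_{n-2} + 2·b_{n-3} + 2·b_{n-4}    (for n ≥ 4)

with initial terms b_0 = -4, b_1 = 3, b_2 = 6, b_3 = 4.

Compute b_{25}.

67889208

b_4 = -3·4 + -3·6 + 2·3 + 2·-4 = -32
b_5 = -3·-32 + -3·4 + 2·6 + 2·3 = 102
b_6 = -3·102 + -3·-32 + 2·4 + 2·6 = -190
b_7 = -3·-190 + -3·102 + 2·-32 + 2·4 = 208
b_8 = -3·208 + -3·-190 + 2·102 + 2·-32 = 86
b_9 = -3·86 + -3·208 + 2·-190 + 2·102 = -1058
b_10 = -3·-1058 + -3·86 + 2·208 + 2·-190 = 2952
b_11 = -3·2952 + -3·-1058 + 2·86 + 2·208 = -5094
b_12 = -3·-5094 + -3·2952 + 2·-1058 + 2·86 = 4482
b_13 = -3·4482 + -3·-5094 + 2·2952 + 2·-1058 = 5624
b_14 = -3·5624 + -3·4482 + 2·-5094 + 2·2952 = -34602
b_15 = -3·-34602 + -3·5624 + 2·4482 + 2·-5094 = 85710
b_16 = -3·85710 + -3·-34602 + 2·5624 + 2·4482 = -133112
b_17 = -3·-133112 + -3·85710 + 2·-34602 + 2·5624 = 84250
b_18 = -3·84250 + -3·-133112 + 2·85710 + 2·-34602 = 248802
b_19 = -3·248802 + -3·84250 + 2·-133112 + 2·85710 = -1093960
b_20 = -3·-1093960 + -3·248802 + 2·84250 + 2·-133112 = 2437750
b_21 = -3·2437750 + -3·-1093960 + 2·248802 + 2·84250 = -3365266
b_22 = -3·-3365266 + -3·2437750 + 2·-1093960 + 2·248802 = 1092232
b_23 = -3·1092232 + -3·-3365266 + 2·2437750 + 2·-1093960 = 9506682
b_24 = -3·9506682 + -3·1092232 + 2·-3365266 + 2·2437750 = -33651774
b_25 = -3·-33651774 + -3·9506682 + 2·1092232 + 2·-3365266 = 67889208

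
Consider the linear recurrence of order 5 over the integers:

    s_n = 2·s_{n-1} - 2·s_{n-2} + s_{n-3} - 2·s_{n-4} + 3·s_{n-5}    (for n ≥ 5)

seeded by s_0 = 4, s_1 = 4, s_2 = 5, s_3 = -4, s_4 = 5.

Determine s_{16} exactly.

-501

s_5 = 2·5 + -2·-4 + 1·5 + -2·4 + 3·4 = 27
s_6 = 2·27 + -2·5 + 1·-4 + -2·5 + 3·4 = 42
s_7 = 2·42 + -2·27 + 1·5 + -2·-4 + 3·5 = 58
s_8 = 2·58 + -2·42 + 1·27 + -2·5 + 3·-4 = 37
s_9 = 2·37 + -2·58 + 1·42 + -2·27 + 3·5 = -39
s_10 = 2·-39 + -2·37 + 1·58 + -2·42 + 3·27 = -97
s_11 = 2·-97 + -2·-39 + 1·37 + -2·58 + 3·42 = -69
s_12 = 2·-69 + -2·-97 + 1·-39 + -2·37 + 3·58 = 117
s_13 = 2·117 + -2·-69 + 1·-97 + -2·-39 + 3·37 = 464
s_14 = 2·464 + -2·117 + 1·-69 + -2·-97 + 3·-39 = 702
s_15 = 2·702 + -2·464 + 1·117 + -2·-69 + 3·-97 = 440
s_16 = 2·440 + -2·702 + 1·464 + -2·117 + 3·-69 = -501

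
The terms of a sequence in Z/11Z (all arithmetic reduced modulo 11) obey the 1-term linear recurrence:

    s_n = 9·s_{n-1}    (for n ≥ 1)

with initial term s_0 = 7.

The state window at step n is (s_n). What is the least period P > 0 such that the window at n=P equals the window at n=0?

n=0: window = (7)
n=1: window = (8)
n=2: window = (6)
n=3: window = (10)
n=4: window = (2)
n=5: window = (7)
window at n=5 equals window at n=0 → period = 5

5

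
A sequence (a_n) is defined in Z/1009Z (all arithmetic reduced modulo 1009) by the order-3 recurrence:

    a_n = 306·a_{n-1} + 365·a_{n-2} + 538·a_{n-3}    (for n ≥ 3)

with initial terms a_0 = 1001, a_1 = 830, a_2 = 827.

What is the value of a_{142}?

610

a_3 = 306·827 + 365·830 + 538·1001 = 794
a_4 = 306·794 + 365·827 + 538·830 = 521
a_5 = 306·521 + 365·794 + 538·827 = 188
a_6 = 306·188 + 365·521 + 538·794 = 853
a_7 = 306·853 + 365·188 + 538·521 = 500
a_8 = 306·500 + 365·853 + 538·188 = 449
Continuing the recurrence:
  a_9 = 869;  a_10 = 571;  a_11 = 939;  a_12 = 685;  a_13 = 884;  a_14 = 567
  a_15 = 988;  a_16 = 91;  a_17 = 329;  a_18 = 502;  a_19 = 784;  a_20 = 790
  a_21 = 866;  a_22 = 444;  a_23 = 153;  a_24 = 774;  a_25 = 827;  a_26 = 378
  a_27 = 501;  a_28 = 641;  a_29 = 182;  a_30 = 209;  a_31 = 3;  a_32 = 562
  a_33 = 971;  a_34 = 379;  a_35 = 860;  a_36 = 658;  a_37 = 742;  a_38 = 613
  a_39 = 167;  a_40 = 31;  a_41 = 671;  a_42 = 760;  a_43 = 752;  a_44 = 770
  a_45 = 790;  a_46 = 95;  a_47 = 155;  a_48 = 607;  a_49 = 817;  a_50 = 1006
  a_51 = 291;  a_52 = 799;  a_53 = 990;  a_54 = 437;  a_55 = 690;  a_56 = 210
  a_57 = 302;  a_58 = 467;  a_59 = 854;  a_60 = 963;  a_61 = 993;  a_62 = 869
  a_63 = 229;  a_64 = 276;  a_65 = 902;  a_66 = 499;  a_67 = 796;  a_68 = 869
  a_69 = 563;  a_70 = 530;  a_71 = 754;  a_72 = 588;  a_73 = 681;  a_74 = 269
  a_75 = 454;  a_76 = 105;  a_77 = 511;  a_78 = 28;  a_79 = 332;  a_80 = 283
  a_81 = 862;  a_82 = 823;  a_83 = 314;  a_84 = 567;  a_85 = 370;  a_86 = 751
  a_87 = 935;  a_88 = 517;  a_89 = 460;  a_90 = 70;  a_91 = 299;  a_92 = 275
  a_93 = 893;  a_94 = 734;  a_95 = 271;  a_96 = 863;  a_97 = 126;  a_98 = 903
  a_99 = 591;  a_100 = 72;  a_101 = 108;  a_102 = 929;  a_103 = 199;  a_104 = 1006
  a_105 = 425;  a_106 = 920;  a_107 = 152;  a_108 = 517;  a_109 = 324;  a_110 = 331
  a_111 = 255;  a_112 = 836;  a_113 = 271;  a_114 = 576;  a_115 = 477;  a_116 = 527
  a_117 = 504;  a_118 = 832;  a_119 = 643;  a_120 = 714;  a_121 = 767;  a_122 = 749
  a_123 = 316;  a_124 = 752;  a_125 = 745;  a_126 = 464;  a_127 = 186;  a_128 = 497
  a_129 = 419;  a_130 = 33;  a_131 = 585;  a_132 = 769;  a_133 = 435;  a_134 = 27
  a_135 = 584;  a_136 = 827;  a_137 = 464;  a_138 = 272;  a_139 = 299;  a_140 = 482
a_141 = 306·482 + 365·299 + 538·272 = 372
a_142 = 306·372 + 365·482 + 538·299 = 610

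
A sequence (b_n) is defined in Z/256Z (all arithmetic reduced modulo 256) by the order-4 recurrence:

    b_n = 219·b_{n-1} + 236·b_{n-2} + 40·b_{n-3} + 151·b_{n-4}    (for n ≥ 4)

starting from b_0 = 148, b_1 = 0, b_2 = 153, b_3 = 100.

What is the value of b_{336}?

b_4 = 219·100 + 236·153 + 40·0 + 151·148 = 228
b_5 = 219·228 + 236·100 + 40·153 + 151·0 = 36
b_6 = 219·36 + 236·228 + 40·100 + 151·153 = 219
b_7 = 219·219 + 236·36 + 40·228 + 151·100 = 37
b_8 = 219·37 + 236·219 + 40·36 + 151·228 = 167
b_9 = 219·167 + 236·37 + 40·219 + 151·36 = 109
Continuing the recurrence:
  b_10 = 40;  b_11 = 159;  b_12 = 110;  b_13 = 57;  b_14 = 155;  b_15 = 30
  b_16 = 88;  b_17 = 199;  b_18 = 122;  b_19 = 68;  b_20 = 164;  b_21 = 109
  b_22 = 5;  b_23 = 127;  b_24 = 5;  b_25 = 110;  b_26 = 129;  b_27 = 116
  b_28 = 75;  b_29 = 35;  b_30 = 76;  b_31 = 108;  b_32 = 41;  b_33 = 40
  b_34 = 184;  b_35 = 100;  b_36 = 155;  b_37 = 33;  b_38 = 71;  b_39 = 93
  b_40 = 152;  b_41 = 83;  b_42 = 138;  b_43 = 45;  b_44 = 87;  b_45 = 110
  b_46 = 188;  b_47 = 95;  b_48 = 22;  b_49 = 168;  b_50 = 188;  b_51 = 45
  b_52 = 9;  b_53 = 167;  b_54 = 21;  b_55 = 222;  b_56 = 173;  b_57 = 112
  b_58 = 95;  b_59 = 127;  b_60 = 196;  b_61 = 168;  b_62 = 73;  b_63 = 220
  b_64 = 92;  b_65 = 4;  b_66 = 171;  b_67 = 29;  b_68 = 87;  b_69 = 61
  b_70 = 200;  b_71 = 7;  b_72 = 54;  b_73 = 225;  b_74 = 83;  b_75 = 254
  b_76 = 208;  b_77 = 199;  b_78 = 162;  b_79 = 92;  b_80 = 212;  b_81 = 221
  b_82 = 109;  b_83 = 95;  b_84 = 85;  b_85 = 174;  b_86 = 89;  b_87 = 220
  b_88 = 147;  b_89 = 27;  b_90 = 124;  b_91 = 180;  b_92 = 57;  b_93 = 0
  b_94 = 208;  b_95 = 4;  b_96 = 203;  b_97 = 217;  b_98 = 23;  b_99 = 205
  b_100 = 56;  b_101 = 123;  b_102 = 114;  b_103 = 149;  b_104 = 207;  b_105 = 206
  b_106 = 148;  b_107 = 191;  b_108 = 30;  b_109 = 96;  b_110 = 236;  b_111 = 189
  b_112 = 241;  b_113 = 231;  b_114 = 133;  b_115 = 222;  b_116 = 197;  b_117 = 56
  b_118 = 167;  b_119 = 55;  b_120 = 244;  b_121 = 144;  b_122 = 57;  b_123 = 20
  b_124 = 20;  b_125 = 100;  b_126 = 187;  b_127 = 21;  b_128 = 199;  b_129 = 205
  b_130 = 104;  b_131 = 111;  b_132 = 62;  b_133 = 137;  b_134 = 11;  b_135 = 222
  b_136 = 8;  b_137 = 7;  b_138 = 138;  b_139 = 180;  b_140 = 4;  b_141 = 13
  b_142 = 85;  b_143 = 127;  b_144 = 101;  b_145 = 110;  b_146 = 49;  b_147 = 4
  b_148 = 91;  b_149 = 19;  b_150 = 172;  b_151 = 60;  b_152 = 137;  b_153 = 152
  b_154 = 40;  b_155 = 36;  b_156 = 59;  b_157 = 145;  b_158 = 167;  b_159 = 253
  b_160 = 216;  b_161 = 163;  b_162 = 154;  b_163 = 253;  b_164 = 71;  b_165 = 46
  b_166 = 44;  b_167 = 95;  b_168 = 230;  b_169 = 88;  b_170 = 28;  b_171 = 13
  b_172 = 89;  b_173 = 103;  b_174 = 181;  b_175 = 94;  b_176 = 221;  b_177 = 192
  b_178 = 111;  b_179 = 239;  b_180 = 36;  b_181 = 184;  b_182 = 105;  b_183 = 12
  b_184 = 12;  b_185 = 68;  b_186 = 11;  b_187 = 13;  b_188 = 247;  b_189 = 29
  b_190 = 8;  b_191 = 215;  b_192 = 134;  b_193 = 49;  b_194 = 195;  b_195 = 190
  b_196 = 0;  b_197 = 135;  b_198 = 50;  b_199 = 76;  b_200 = 52;  b_201 = 253
  b_202 = 189;  b_203 = 223;  b_204 = 53;  b_205 = 174;  b_206 = 9;  b_207 = 236
  b_208 = 163;  b_209 = 11;  b_210 = 220;  b_211 = 4;  b_212 = 25;  b_213 = 240
  b_214 = 192;  b_215 = 196;  b_216 = 235;  b_217 = 73;  b_218 = 247;  b_219 = 237
  b_220 = 120;  b_221 = 203;  b_222 = 2;  b_223 = 101;  b_224 = 191;  b_225 = 142
  b_226 = 132;  b_227 = 63;  b_228 = 110;  b_229 = 144;  b_230 = 76;  b_231 = 29
  b_232 = 65;  b_233 = 39;  b_234 = 165;  b_235 = 94;  b_236 = 245;  b_237 = 8
  b_238 = 183;  b_239 = 167;  b_240 = 84;  b_241 = 32;  b_242 = 217;  b_243 = 196
  b_244 = 68;  b_245 = 164;  b_246 = 155;  b_247 = 5;  b_248 = 231;  b_249 = 45
  b_250 = 168;  b_251 = 63;  b_252 = 14;  b_253 = 217;  b_254 = 123;  b_255 = 158
  b_256 = 184;  b_257 = 71;  b_258 = 154;  b_259 = 36;  b_260 = 100;  b_261 = 173
  b_262 = 165;  b_263 = 127;  b_264 = 197;  b_265 = 110;  b_266 = 225;  b_267 = 148
  b_268 = 107;  b_269 = 3;  b_270 = 12;  b_271 = 12;  b_272 = 233;  b_273 = 8
  b_274 = 152;  b_275 = 228;  b_276 = 219;  b_277 = 1;  b_278 = 7;  b_279 = 157
  b_280 = 24;  b_281 = 243;  b_282 = 170;  b_283 = 205;  b_284 = 55;  b_285 = 238
  b_286 = 156;  b_287 = 95;  b_288 = 182;  b_289 = 8;  b_290 = 124;  b_291 = 237
  b_292 = 169;  b_293 = 39;  b_294 = 85;  b_295 = 222;  b_296 = 13;  b_297 = 16
  b_298 = 127;  b_299 = 95;  b_300 = 132;  b_301 = 200;  b_302 = 137;  b_303 = 60
  b_304 = 188;  b_305 = 132;  b_306 = 107;  b_307 = 253;  b_308 = 151;  b_309 = 253
  b_310 = 72;  b_311 = 167;  b_312 = 214;  b_313 = 129;  b_314 = 51;  b_315 = 126
  b_316 = 48;  b_317 = 71;  b_318 = 194;  b_319 = 60;  b_320 = 148;  b_321 = 29
  b_322 = 13;  b_323 = 95;  b_324 = 21;  b_325 = 174;  b_326 = 185;  b_327 = 252
  b_328 = 179;  b_329 = 251;  b_330 = 60;  b_331 = 84;  b_332 = 249;  b_333 = 224
  b_334 = 176
b_335 = 219·176 + 236·224 + 40·249 + 151·84 = 132
b_336 = 219·132 + 236·176 + 40·224 + 151·249 = 11

11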